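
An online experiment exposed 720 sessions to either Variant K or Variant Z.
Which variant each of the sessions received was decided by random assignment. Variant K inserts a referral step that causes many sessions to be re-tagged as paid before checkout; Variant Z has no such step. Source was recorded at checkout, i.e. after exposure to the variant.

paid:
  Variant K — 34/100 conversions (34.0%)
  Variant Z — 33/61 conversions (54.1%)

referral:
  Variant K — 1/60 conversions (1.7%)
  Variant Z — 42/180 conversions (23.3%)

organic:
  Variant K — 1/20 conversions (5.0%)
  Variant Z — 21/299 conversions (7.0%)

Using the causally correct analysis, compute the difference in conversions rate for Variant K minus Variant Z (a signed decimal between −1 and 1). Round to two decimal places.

Stratifying would compare variants among sessions the variants themselves sorted into traffic source groups — a form of selection on an intermediate. The unconditioned pooled rates give the total causal effect.
The causal difference is the pooled difference: 0.200 − 0.178 = +0.022.

+0.02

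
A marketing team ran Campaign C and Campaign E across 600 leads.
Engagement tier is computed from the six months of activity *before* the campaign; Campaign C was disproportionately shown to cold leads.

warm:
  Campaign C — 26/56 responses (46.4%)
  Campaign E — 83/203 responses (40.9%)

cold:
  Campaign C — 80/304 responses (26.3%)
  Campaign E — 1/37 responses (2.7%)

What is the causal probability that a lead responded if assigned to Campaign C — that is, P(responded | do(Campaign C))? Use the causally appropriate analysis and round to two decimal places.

0.35

Engagement tier differs across campaigns for reasons unrelated to any effect of the campaign itself, and it separately predicts the outcome — a classic confounder. We must compare within engagement tier levels.
Standardising Campaign C to the population engagement tier mix: 0.432·26/56 + 0.568·80/304 = 0.350.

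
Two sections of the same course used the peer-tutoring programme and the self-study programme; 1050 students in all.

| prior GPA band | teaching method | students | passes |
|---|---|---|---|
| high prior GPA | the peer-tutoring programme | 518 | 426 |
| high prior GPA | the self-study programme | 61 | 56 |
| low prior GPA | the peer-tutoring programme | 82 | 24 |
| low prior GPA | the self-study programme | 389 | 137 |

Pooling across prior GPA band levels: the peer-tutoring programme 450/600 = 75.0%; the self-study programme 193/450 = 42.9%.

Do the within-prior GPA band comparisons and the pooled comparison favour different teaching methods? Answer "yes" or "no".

Within each prior GPA band level (high prior GPA 82.2% vs 91.8%; low prior GPA 29.3% vs 35.2%), the self-study programme has the higher rate every time. Pooled: 75.0% vs 42.9% — the peer-tutoring programme has the higher rate overall. The two comparisons disagree.

yes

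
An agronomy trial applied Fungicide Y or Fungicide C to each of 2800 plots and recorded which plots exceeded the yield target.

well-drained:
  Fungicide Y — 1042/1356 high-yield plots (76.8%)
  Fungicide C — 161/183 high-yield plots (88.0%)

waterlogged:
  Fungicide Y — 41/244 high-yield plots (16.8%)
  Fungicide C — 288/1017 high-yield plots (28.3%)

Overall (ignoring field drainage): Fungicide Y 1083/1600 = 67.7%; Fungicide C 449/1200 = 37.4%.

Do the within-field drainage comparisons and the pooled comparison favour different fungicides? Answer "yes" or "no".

Within each field drainage level (well-drained 76.8% vs 88.0%; waterlogged 16.8% vs 28.3%), Fungicide C has the higher rate every time. Pooled: 67.7% vs 37.4% — Fungicide Y has the higher rate overall. The two comparisons disagree.

yes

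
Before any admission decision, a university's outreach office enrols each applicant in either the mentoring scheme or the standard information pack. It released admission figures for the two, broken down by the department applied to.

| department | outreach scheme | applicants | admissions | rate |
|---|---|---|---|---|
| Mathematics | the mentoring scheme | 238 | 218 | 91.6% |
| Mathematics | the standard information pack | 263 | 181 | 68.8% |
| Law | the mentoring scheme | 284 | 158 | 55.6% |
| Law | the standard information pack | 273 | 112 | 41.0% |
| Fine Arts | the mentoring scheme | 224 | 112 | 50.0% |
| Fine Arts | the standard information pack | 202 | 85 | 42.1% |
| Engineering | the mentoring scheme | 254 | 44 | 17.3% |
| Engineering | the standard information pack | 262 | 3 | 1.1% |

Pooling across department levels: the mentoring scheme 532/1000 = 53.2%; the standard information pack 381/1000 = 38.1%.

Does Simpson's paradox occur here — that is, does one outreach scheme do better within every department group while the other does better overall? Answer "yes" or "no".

Within each department level (Mathematics 91.6% vs 68.8%; Law 55.6% vs 41.0%; Fine Arts 50.0% vs 42.1%; Engineering 17.3% vs 1.1%), the mentoring scheme has the higher rate every time. Pooled: 53.2% vs 38.1% — the mentoring scheme has the higher rate overall. They agree.

no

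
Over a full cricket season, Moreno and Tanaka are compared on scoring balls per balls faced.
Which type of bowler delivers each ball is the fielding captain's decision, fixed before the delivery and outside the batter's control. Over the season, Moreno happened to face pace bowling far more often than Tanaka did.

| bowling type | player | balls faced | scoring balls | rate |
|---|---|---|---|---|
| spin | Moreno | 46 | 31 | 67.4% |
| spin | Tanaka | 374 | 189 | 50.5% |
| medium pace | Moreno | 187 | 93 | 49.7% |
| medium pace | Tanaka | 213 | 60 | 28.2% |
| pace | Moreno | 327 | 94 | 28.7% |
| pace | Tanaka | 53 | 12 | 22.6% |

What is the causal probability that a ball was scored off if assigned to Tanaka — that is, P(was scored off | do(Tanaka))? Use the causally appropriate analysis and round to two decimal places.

Since bowling type is a pre-existing factor (not a product of the player) and it affects the outcome on its own, it is a confounder. The stratified rates, not the pooled rate, identify the causal effect.
Standardising Tanaka to the population bowling type mix: 0.350·189/374 + 0.333·60/213 + 0.317·12/53 = 0.342.

0.34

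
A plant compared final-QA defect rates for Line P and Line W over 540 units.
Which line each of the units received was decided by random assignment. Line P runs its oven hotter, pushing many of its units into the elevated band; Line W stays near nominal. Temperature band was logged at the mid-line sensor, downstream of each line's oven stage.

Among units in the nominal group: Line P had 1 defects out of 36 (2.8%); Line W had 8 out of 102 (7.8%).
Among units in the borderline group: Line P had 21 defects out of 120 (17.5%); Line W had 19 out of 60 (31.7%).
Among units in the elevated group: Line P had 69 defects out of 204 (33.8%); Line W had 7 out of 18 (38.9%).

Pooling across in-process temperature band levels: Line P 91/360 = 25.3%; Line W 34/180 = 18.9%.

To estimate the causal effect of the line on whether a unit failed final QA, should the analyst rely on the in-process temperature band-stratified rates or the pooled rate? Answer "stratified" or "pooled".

pooled

In-process temperature band lies on the pathway line → in-process temperature band → outcome, so adjusting for it blocks the indirect effect. For the total causal effect of line, use the unadjusted pooled rates.
Pooled: Line P 25.3% vs Line W 18.9%; Line W is lower overall.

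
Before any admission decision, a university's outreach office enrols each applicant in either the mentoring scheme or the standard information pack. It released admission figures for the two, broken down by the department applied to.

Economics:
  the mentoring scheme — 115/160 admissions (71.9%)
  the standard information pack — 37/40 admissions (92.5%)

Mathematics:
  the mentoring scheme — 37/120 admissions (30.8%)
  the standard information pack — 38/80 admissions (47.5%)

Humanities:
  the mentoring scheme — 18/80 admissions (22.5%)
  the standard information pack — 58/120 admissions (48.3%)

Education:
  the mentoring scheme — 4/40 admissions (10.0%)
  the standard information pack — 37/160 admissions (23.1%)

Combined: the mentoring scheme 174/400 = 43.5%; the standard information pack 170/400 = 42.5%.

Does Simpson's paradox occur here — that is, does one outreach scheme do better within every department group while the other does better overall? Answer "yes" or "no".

Within each department level (Economics 71.9% vs 92.5%; Mathematics 30.8% vs 47.5%; Humanities 22.5% vs 48.3%; Education 10.0% vs 23.1%), the standard information pack has the higher rate every time. Pooled: 43.5% vs 42.5% — the mentoring scheme has the higher rate overall. The two comparisons disagree.

yes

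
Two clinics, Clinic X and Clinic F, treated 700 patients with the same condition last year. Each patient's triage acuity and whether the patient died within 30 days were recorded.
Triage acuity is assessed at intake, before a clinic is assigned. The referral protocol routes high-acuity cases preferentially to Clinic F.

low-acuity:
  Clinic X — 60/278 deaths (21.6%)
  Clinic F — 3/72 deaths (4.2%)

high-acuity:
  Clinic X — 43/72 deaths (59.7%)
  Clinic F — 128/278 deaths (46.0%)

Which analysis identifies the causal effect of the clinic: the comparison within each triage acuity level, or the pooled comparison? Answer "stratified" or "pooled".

stratified

Within every triage acuity level Clinic F has the lower rate, yet pooled Clinic X does — Simpson's reversal.
The imbalance in triage acuity arose from how patients were allocated, not from anything the clinic did; and triage acuity independently affects the outcome. The pooled gap is confounded — condition on triage acuity.
Within each level — low-acuity: 21.6% vs 4.2%; high-acuity: 59.7% vs 46.0% — Clinic F is lower every time.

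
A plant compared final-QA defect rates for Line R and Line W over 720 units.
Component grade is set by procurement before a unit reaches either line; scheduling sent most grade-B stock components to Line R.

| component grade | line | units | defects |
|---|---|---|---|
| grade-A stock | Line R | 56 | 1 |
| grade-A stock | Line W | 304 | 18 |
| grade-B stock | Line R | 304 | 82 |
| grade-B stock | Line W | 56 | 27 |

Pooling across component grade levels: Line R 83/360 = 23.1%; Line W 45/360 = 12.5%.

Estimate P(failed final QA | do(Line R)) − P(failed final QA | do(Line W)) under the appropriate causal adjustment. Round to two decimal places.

Within every component grade level Line R has the lower rate, yet pooled Line W does — Simpson's reversal.
Component grade satisfies the back-door criterion: it is not a descendant of the line, and it blocks the spurious path from line to outcome. Adjusting for it (i.e., using the within-component grade rates) gives the causal effect.
Adjusting over the population distribution of component grade: 0.500·(0.018−0.059) + 0.500·(0.270−0.482) = -0.127.

-0.13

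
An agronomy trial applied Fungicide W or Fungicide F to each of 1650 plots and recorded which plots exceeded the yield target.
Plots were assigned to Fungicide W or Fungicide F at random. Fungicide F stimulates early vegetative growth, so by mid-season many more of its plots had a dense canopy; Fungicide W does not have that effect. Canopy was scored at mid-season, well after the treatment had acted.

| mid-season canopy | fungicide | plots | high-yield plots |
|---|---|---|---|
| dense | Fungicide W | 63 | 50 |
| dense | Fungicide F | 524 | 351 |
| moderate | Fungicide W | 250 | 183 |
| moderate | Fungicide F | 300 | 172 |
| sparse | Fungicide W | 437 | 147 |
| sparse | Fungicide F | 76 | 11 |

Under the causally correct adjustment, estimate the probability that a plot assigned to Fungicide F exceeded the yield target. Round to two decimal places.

Mid-season canopy is recorded after the fungicide and is itself shifted by it — it sits on the causal path from fungicide to outcome. Conditioning on a mediator would strip out part of the effect we want; the pooled comparison gives the total causal effect.
So P(outcome | do(Fungicide F)) is just the pooled rate for Fungicide F: 534/900 = 0.593.

0.59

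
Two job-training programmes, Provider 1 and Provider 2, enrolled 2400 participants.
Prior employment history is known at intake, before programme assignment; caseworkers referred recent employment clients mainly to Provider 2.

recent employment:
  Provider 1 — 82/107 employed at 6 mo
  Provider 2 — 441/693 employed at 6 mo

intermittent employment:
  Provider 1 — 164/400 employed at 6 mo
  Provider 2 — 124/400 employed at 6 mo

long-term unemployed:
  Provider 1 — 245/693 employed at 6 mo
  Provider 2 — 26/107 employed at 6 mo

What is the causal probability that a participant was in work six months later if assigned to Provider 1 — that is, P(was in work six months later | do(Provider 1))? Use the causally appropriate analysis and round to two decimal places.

0.51

Prior employment history is set before the programme has any effect — it is not caused by the programme — and it independently drives the outcome. That makes it a confounder, so the causal comparison is within prior employment history levels.
Standardising Provider 1 to the population prior employment history mix: 0.333·82/107 + 0.333·164/400 + 0.333·245/693 = 0.510.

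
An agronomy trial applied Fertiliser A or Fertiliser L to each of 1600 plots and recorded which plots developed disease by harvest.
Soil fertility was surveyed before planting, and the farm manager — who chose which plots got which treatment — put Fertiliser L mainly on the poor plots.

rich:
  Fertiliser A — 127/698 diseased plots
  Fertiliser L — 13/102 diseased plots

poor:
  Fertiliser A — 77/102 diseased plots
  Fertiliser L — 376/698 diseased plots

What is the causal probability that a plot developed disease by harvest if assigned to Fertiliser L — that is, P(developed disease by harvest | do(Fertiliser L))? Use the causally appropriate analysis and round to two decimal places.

The stratified and pooled comparisons disagree (Fertiliser L wins within each soil fertility; Fertiliser A wins overall), so the answer turns on the causal role of soil fertility.
The imbalance in soil fertility arose from how plots were allocated, not from anything the fertiliser did; and soil fertility independently affects the outcome. The pooled gap is confounded — condition on soil fertility.
Standardising Fertiliser L to the population soil fertility mix: 0.500·13/102 + 0.500·376/698 = 0.333.

0.33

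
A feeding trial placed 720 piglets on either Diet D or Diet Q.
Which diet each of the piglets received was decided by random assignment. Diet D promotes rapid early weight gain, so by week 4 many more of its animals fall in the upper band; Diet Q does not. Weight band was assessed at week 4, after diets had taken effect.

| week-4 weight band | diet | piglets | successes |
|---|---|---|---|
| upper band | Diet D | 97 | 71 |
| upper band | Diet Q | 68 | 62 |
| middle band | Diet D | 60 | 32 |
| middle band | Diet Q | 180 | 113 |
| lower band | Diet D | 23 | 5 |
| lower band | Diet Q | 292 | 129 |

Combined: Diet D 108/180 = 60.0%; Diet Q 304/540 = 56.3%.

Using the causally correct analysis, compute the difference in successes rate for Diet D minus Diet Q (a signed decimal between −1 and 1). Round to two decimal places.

+0.04

Week-4 weight band lies on the pathway diet → week-4 weight band → outcome, so adjusting for it blocks the indirect effect. For the total causal effect of diet, use the unadjusted pooled rates.
The causal difference is the pooled difference: 0.600 − 0.563 = +0.037.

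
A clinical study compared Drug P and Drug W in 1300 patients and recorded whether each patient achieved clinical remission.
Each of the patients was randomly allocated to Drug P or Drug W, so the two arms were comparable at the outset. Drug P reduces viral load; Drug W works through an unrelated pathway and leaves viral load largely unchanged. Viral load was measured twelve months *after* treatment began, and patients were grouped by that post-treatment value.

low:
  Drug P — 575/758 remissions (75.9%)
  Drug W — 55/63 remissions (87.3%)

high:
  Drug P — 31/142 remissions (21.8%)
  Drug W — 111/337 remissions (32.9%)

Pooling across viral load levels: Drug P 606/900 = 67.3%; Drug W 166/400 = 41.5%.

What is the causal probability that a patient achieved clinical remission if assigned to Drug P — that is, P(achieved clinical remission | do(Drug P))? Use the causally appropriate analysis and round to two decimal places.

0.67

The stratified and pooled comparisons disagree (Drug W wins within each viral load; Drug P wins overall), so the answer turns on the causal role of viral load.
The distribution of viral load is itself part of what the drug does — it is an intermediate outcome. Holding it fixed would remove that part of the effect; the total effect is the pooled difference.
So P(outcome | do(Drug P)) is just the pooled rate for Drug P: 606/900 = 0.673.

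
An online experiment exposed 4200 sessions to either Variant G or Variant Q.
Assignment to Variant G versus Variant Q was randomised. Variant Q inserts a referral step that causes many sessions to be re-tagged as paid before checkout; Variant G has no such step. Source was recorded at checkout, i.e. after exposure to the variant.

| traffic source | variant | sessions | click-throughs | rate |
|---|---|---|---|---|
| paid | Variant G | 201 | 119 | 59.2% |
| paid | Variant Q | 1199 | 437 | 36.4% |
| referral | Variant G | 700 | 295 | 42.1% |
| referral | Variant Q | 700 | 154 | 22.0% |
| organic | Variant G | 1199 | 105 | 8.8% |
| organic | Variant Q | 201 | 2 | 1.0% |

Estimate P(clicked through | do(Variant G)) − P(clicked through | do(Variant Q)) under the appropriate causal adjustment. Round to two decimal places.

Stratifying would compare variants among sessions the variants themselves sorted into traffic source groups — a form of selection on an intermediate. The unconditioned pooled rates give the total causal effect.
The causal difference is the pooled difference: 0.247 − 0.282 = -0.035.

-0.04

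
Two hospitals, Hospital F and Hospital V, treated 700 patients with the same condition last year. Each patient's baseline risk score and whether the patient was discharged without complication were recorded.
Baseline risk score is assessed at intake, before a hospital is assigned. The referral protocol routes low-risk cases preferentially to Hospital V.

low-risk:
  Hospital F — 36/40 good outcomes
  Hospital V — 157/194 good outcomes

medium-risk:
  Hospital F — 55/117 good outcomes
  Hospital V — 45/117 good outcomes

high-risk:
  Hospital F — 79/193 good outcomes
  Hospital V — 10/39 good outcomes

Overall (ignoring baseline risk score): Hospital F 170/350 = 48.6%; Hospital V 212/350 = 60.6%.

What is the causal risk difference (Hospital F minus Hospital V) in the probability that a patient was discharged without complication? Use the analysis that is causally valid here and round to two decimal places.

Nothing the hospital does changes baseline risk score; the imbalance is an allocation artefact. With baseline risk score also predicting the outcome, the pooled figure is confounded, and the within-stratum comparison is the causal one.
Adjusting over the population distribution of baseline risk score: 0.334·(0.900−0.809) + 0.334·(0.470−0.385) + 0.331·(0.409−0.256) = +0.110.

+0.11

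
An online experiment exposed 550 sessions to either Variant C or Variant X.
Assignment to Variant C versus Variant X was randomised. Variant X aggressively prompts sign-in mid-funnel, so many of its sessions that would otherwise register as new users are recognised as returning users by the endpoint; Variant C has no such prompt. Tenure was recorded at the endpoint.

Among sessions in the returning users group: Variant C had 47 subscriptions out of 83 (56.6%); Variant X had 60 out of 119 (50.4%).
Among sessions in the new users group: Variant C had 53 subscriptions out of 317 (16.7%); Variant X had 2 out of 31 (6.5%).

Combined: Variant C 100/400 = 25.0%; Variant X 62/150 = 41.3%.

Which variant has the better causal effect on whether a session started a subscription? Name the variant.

Because the variant influences user tenure, user tenure is a post-treatment mediator, not a confounder. Stratifying on it would bias the estimate; the causal effect is the crude pooled difference.
Pooled: Variant C 25.0% vs Variant X 41.3%; Variant X is higher overall.

Variant X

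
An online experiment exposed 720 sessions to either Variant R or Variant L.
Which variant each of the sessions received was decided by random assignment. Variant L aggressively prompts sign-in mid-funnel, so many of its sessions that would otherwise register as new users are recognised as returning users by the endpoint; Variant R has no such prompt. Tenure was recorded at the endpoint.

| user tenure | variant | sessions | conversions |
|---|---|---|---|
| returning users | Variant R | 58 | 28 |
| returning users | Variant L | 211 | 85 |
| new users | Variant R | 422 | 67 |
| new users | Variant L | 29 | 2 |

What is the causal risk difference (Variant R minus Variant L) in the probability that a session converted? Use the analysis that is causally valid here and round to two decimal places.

User tenure lies on the pathway variant → user tenure → outcome, so adjusting for it blocks the indirect effect. For the total causal effect of variant, use the unadjusted pooled rates.
The causal difference is the pooled difference: 0.198 − 0.362 = -0.165.

-0.16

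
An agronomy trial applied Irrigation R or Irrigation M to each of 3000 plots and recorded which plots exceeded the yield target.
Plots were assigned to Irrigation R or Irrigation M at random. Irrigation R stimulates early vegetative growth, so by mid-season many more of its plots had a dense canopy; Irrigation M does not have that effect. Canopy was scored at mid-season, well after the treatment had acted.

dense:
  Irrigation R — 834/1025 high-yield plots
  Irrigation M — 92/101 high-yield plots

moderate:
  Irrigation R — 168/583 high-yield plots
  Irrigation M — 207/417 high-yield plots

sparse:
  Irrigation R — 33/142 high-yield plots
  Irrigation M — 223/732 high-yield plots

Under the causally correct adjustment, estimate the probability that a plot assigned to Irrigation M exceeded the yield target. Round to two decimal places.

Because the irrigation influences mid-season canopy, mid-season canopy is a post-treatment mediator, not a confounder. Stratifying on it would bias the estimate; the causal effect is the crude pooled difference.
So P(outcome | do(Irrigation M)) is just the pooled rate for Irrigation M: 522/1250 = 0.418.

0.42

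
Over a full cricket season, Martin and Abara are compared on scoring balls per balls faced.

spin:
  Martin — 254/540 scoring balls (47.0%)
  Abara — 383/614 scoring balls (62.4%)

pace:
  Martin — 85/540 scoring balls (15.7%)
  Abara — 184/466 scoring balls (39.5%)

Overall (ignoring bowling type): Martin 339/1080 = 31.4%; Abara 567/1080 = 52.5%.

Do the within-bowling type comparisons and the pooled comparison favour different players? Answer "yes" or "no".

no

Within each bowling type level (spin 47.0% vs 62.4%; pace 15.7% vs 39.5%), Abara has the higher rate every time. Pooled: 31.4% vs 52.5% — Abara has the higher rate overall. They agree.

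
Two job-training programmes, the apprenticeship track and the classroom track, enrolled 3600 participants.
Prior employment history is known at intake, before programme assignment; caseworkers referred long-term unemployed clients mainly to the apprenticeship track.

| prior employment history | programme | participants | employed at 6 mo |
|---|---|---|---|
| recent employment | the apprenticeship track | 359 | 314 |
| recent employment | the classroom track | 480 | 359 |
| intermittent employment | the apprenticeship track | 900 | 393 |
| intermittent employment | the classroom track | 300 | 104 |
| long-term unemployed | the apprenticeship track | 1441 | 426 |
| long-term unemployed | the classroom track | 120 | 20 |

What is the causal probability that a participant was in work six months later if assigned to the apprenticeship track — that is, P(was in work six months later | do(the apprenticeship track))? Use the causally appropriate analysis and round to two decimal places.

Here prior employment history is a common cause — it drives both which programme a case falls under and the outcome. The crude comparison mixes populations; the stratum-specific rates are the causally relevant ones.
Standardising the apprenticeship track to the population prior employment history mix: 0.233·314/359 + 0.333·393/900 + 0.434·426/1441 = 0.478.

0.48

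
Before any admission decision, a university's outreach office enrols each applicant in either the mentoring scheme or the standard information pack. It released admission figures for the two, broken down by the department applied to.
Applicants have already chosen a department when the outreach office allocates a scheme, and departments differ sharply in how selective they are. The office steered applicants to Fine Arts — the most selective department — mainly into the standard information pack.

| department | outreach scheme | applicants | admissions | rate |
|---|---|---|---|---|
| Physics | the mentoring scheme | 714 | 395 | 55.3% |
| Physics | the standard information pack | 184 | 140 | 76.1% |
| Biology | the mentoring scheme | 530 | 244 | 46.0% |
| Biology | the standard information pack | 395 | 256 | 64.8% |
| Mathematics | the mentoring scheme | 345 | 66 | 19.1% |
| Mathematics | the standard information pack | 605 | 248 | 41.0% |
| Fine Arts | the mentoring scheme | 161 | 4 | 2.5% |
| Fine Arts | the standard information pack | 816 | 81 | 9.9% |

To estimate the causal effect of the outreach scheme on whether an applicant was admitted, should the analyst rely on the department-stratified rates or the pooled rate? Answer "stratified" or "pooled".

Department satisfies the back-door criterion: it is not a descendant of the outreach scheme, and it blocks the spurious path from outreach scheme to outcome. Adjusting for it (i.e., using the within-department rates) gives the causal effect.
Within each level — Physics: 55.3% vs 76.1%; Biology: 46.0% vs 64.8%; Mathematics: 19.1% vs 41.0%; Fine Arts: 2.5% vs 9.9% — the standard information pack is higher every time.

stratified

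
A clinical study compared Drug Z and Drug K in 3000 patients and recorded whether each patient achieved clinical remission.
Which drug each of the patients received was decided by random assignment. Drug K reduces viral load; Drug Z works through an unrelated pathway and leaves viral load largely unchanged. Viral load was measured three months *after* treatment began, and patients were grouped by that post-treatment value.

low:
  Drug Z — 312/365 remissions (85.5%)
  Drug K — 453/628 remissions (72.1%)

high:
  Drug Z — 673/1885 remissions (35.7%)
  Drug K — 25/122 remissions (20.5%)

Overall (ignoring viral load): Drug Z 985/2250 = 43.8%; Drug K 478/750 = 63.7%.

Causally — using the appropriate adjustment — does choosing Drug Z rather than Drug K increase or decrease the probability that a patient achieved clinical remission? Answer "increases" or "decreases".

Because the drug influences viral load, viral load is a post-treatment mediator, not a confounder. Stratifying on it would bias the estimate; the causal effect is the crude pooled difference.
Pooled: Drug Z 43.8% vs Drug K 63.7%; Drug K is higher overall.

decreases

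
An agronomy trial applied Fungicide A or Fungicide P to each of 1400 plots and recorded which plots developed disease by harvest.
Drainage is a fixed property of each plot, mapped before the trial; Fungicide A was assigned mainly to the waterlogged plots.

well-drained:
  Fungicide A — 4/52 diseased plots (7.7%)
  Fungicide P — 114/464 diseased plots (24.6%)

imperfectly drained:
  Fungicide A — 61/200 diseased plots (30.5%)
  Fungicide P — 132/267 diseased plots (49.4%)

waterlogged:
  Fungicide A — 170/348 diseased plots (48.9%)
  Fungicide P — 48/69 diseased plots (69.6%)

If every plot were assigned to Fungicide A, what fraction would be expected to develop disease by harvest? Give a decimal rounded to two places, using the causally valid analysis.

0.28

Field drainage satisfies the back-door criterion: it is not a descendant of the fungicide, and it blocks the spurious path from fungicide to outcome. Adjusting for it (i.e., using the within-field drainage rates) gives the causal effect.
Standardising Fungicide A to the population field drainage mix: 0.369·4/52 + 0.334·61/200 + 0.298·170/348 = 0.276.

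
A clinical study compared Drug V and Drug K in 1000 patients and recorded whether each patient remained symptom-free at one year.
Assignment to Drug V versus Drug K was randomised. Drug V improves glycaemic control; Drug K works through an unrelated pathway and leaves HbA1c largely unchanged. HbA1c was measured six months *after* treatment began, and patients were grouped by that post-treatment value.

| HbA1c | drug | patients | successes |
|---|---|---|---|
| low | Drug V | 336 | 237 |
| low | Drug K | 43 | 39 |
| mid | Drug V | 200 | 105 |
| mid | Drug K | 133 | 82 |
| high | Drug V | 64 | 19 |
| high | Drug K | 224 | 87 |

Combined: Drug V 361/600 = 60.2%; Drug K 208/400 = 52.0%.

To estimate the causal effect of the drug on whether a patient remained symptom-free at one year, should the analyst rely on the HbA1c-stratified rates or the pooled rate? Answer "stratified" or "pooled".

pooled

Drug K is higher inside every HbA1c stratum but Drug V is higher in aggregate. Whether to stratify depends on how HbA1c relates to the drug.
The distribution of HbA1c is itself part of what the drug does — it is an intermediate outcome. Holding it fixed would remove that part of the effect; the total effect is the pooled difference.
Pooled: Drug V 60.2% vs Drug K 52.0%; Drug V is higher overall.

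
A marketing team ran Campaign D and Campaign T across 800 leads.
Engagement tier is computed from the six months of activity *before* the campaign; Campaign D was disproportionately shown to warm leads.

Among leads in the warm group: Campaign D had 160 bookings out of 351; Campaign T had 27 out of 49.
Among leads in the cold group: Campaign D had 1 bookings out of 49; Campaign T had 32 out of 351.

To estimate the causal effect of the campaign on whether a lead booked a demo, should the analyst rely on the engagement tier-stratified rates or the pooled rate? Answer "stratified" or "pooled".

The engagement tier-specific comparison favours Campaign T throughout, but the pooled figures favour Campaign D. The question is whether to condition on engagement tier.
Engagement tier satisfies the back-door criterion: it is not a descendant of the campaign, and it blocks the spurious path from campaign to outcome. Adjusting for it (i.e., using the within-engagement tier rates) gives the causal effect.
Within each level — warm: 45.6% vs 55.1%; cold: 2.0% vs 9.1% — Campaign T is higher every time.

stratified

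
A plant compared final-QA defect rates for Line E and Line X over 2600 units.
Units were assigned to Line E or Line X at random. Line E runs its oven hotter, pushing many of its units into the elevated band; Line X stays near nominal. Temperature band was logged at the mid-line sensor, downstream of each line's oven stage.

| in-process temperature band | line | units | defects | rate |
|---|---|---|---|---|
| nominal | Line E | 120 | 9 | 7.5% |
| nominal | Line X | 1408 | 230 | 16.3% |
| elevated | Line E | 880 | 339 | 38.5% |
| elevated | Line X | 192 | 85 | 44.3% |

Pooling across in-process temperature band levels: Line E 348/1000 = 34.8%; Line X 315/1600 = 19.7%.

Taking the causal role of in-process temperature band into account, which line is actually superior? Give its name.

Line X

The stratified and pooled comparisons disagree (Line E wins within each in-process temperature band; Line X wins overall), so the answer turns on the causal role of in-process temperature band.
In-process temperature band is recorded after the line and is itself shifted by it — it sits on the causal path from line to outcome. Conditioning on a mediator would strip out part of the effect we want; the pooled comparison gives the total causal effect.
Pooled: Line E 34.8% vs Line X 19.7%; Line X is lower overall.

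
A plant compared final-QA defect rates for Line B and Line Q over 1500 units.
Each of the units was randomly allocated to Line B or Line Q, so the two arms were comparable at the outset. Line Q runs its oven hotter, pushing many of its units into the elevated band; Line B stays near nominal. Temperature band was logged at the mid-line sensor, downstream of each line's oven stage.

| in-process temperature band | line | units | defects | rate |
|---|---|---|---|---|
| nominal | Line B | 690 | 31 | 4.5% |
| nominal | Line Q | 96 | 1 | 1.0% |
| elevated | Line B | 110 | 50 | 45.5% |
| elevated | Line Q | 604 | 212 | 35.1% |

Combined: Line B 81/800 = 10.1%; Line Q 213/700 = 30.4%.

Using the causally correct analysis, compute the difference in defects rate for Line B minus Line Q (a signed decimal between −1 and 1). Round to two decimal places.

-0.20

The distribution of in-process temperature band is itself part of what the line does — it is an intermediate outcome. Holding it fixed would remove that part of the effect; the total effect is the pooled difference.
The causal difference is the pooled difference: 0.101 − 0.304 = -0.203.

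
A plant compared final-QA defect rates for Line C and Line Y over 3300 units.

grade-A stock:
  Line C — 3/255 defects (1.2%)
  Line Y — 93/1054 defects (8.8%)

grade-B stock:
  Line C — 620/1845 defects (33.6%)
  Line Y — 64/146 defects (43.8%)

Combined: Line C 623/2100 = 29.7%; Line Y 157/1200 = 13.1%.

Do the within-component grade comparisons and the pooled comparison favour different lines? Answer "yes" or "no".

Within each component grade level (grade-A stock 1.2% vs 8.8%; grade-B stock 33.6% vs 43.8%), Line C has the lower rate every time. Pooled: 29.7% vs 13.1% — Line Y has the lower rate overall. The two comparisons disagree.

yes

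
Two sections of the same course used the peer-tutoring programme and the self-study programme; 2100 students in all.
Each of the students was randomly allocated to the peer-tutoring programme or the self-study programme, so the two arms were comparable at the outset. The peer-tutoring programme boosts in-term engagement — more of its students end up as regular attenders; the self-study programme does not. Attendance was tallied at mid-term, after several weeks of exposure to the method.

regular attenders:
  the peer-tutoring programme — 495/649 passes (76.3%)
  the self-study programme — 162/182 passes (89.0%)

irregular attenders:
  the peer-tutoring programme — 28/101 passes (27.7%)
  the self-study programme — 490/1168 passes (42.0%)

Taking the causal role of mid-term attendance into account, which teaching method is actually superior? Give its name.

the peer-tutoring programme

Mid-term attendance here is a post-treatment variable shaped by the teaching method; conditioning on it would introduce bias rather than remove it. The overall comparison is the causal one.
Pooled: the peer-tutoring programme 69.7% vs the self-study programme 48.3%; the peer-tutoring programme is higher overall.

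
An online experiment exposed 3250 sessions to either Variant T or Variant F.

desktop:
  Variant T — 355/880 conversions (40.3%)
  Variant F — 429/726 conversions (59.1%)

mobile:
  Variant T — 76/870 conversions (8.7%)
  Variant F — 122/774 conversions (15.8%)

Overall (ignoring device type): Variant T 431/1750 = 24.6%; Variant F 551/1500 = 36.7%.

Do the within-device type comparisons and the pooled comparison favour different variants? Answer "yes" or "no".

Within each device type level (desktop 40.3% vs 59.1%; mobile 8.7% vs 15.8%), Variant F has the higher rate every time. Pooled: 24.6% vs 36.7% — Variant F has the higher rate overall. They agree.

no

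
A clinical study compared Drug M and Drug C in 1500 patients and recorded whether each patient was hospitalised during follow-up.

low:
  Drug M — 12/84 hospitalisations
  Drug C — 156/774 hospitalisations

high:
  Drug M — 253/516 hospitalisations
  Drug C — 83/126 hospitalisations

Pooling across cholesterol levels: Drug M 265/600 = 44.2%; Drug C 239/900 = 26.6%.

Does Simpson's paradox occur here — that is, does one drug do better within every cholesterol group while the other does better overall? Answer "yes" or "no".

Within each cholesterol level (low 14.3% vs 20.2%; high 49.0% vs 65.9%), Drug M has the lower rate every time. Pooled: 44.2% vs 26.6% — Drug C has the lower rate overall. The two comparisons disagree.

yes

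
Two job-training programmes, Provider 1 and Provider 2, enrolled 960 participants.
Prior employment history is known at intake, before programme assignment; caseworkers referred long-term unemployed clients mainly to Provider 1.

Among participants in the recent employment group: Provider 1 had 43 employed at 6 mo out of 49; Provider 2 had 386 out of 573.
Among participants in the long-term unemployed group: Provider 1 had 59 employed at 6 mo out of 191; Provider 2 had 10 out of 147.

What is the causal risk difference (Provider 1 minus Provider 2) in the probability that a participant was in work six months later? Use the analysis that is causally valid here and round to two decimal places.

Within every prior employment history level Provider 1 has the higher rate, yet pooled Provider 2 does — Simpson's reversal.
Prior employment history is set before the programme has any effect — it is not caused by the programme — and it independently drives the outcome. That makes it a confounder, so the causal comparison is within prior employment history levels.
Adjusting over the population distribution of prior employment history: 0.648·(0.878−0.674) + 0.352·(0.309−0.068) = +0.217.

+0.22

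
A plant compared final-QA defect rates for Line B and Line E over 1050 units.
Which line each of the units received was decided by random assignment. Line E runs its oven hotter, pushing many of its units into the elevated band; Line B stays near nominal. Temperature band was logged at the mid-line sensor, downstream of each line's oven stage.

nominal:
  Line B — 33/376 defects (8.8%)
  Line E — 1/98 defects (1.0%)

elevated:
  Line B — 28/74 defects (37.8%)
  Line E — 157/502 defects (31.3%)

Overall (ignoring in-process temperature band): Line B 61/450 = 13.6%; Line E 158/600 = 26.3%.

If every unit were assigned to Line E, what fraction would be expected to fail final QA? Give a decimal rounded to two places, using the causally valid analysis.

0.26

In-process temperature band here is a post-treatment variable shaped by the line; conditioning on it would introduce bias rather than remove it. The overall comparison is the causal one.
So P(outcome | do(Line E)) is just the pooled rate for Line E: 158/600 = 0.263.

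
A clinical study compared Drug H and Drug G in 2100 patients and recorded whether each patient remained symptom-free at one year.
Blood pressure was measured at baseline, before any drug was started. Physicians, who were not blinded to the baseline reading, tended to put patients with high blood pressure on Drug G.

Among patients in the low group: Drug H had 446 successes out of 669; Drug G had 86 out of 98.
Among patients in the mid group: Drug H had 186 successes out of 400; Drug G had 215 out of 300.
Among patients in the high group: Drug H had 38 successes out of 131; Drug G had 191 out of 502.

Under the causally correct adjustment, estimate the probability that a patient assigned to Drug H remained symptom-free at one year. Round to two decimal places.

Since blood pressure is a pre-existing factor (not a product of the drug) and it affects the outcome on its own, it is a confounder. The stratified rates, not the pooled rate, identify the causal effect.
Standardising Drug H to the population blood pressure mix: 0.365·446/669 + 0.333·186/400 + 0.301·38/131 = 0.486.

0.49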